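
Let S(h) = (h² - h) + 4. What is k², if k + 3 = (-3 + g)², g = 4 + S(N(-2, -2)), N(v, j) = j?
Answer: 13924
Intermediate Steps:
S(h) = 4 + h² - h
g = 14 (g = 4 + (4 + (-2)² - 1*(-2)) = 4 + (4 + 4 + 2) = 4 + 10 = 14)
k = 118 (k = -3 + (-3 + 14)² = -3 + 11² = -3 + 121 = 118)
k² = 118² = 13924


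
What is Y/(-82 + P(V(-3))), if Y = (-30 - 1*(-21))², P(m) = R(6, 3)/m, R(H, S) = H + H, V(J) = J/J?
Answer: -81/70 ≈ -1.1571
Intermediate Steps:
V(J) = 1
R(H, S) = 2*H
P(m) = 12/m (P(m) = (2*6)/m = 12/m)
Y = 81 (Y = (-30 + 21)² = (-9)² = 81)
Y/(-82 + P(V(-3))) = 81/(-82 + 12/1) = 81/(-82 + 12*1) = 81/(-82 + 12) = 81/(-70) = 81*(-1/70) = -81/70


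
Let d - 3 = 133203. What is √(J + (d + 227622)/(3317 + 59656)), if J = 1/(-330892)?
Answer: √7678597618302024677/1157625662 ≈ 2.3937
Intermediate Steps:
d = 133206 (d = 3 + 133203 = 133206)
J = -1/330892 ≈ -3.0221e-6
√(J + (d + 227622)/(3317 + 59656)) = √(-1/330892 + (133206 + 227622)/(3317 + 59656)) = √(-1/330892 + 360828/62973) = √(-1/330892 + 360828*(1/62973)) = √(-1/330892 + 40092/6997) = √(13266115067/2315251324) = √7678597618302024677/1157625662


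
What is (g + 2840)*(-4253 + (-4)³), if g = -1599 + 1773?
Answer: -13011438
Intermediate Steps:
g = 174
(g + 2840)*(-4253 + (-4)³) = (174 + 2840)*(-4253 + (-4)³) = 3014*(-4253 - 64) = 3014*(-4317) = -13011438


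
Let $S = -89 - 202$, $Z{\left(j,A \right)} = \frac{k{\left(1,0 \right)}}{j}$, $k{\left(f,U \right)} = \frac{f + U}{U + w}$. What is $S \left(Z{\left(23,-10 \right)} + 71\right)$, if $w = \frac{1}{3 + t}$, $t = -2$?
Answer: $- \frac{475494}{23} \approx -20674.0$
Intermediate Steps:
$w = 1$ ($w = \frac{1}{3 - 2} = 1^{-1} = 1$)
$k{\left(f,U \right)} = \frac{U + f}{1 + U}$ ($k{\left(f,U \right)} = \frac{f + U}{U + 1} = \frac{U + f}{1 + U}$)
$Z{\left(j,A \right)} = \frac{1}{j}$ ($Z{\left(j,A \right)} = \frac{\frac{1}{1 + 0} \left(0 + 1\right)}{j} = \frac{1^{-1} \cdot 1}{j} = \frac{1 \cdot 1}{j} = 1 \frac{1}{j} = \frac{1}{j}$)
$S = -291$
$S \left(Z{\left(23,-10 \right)} + 71\right) = - 291 \left(\frac{1}{23} + 71\right) = \left(-291\right) \frac{1634}{23} = - \frac{475494}{23}$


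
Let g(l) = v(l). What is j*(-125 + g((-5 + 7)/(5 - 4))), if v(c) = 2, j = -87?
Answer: 10701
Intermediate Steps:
g(l) = 2
j*(-125 + g((-5 + 7)/(5 - 4))) = -87*(-125 + 2) = -87*(-123) = 10701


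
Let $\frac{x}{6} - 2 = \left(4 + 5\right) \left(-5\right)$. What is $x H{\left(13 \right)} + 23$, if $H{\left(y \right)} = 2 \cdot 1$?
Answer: $-493$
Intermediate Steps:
$x = -258$ ($x = 12 + 6 \left(4 + 5\right) \left(-5\right) = 12 + 6 \cdot 9 \left(-5\right) = 12 + 6 \left(-45\right) = 12 - 270 = -258$)
$H{\left(y \right)} = 2$
$x H{\left(13 \right)} + 23 = \left(-258\right) 2 + 23 = -516 + 23 = -493$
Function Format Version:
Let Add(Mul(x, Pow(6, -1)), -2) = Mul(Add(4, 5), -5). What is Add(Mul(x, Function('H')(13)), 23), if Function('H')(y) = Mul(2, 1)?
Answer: -493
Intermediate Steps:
x = -258 (x = Add(12, Mul(6, Mul(Add(4, 5), -5))) = Add(12, Mul(6, Mul(9, -5))) = Add(12, Mul(6, -45)) = Add(12, -270) = -258)
Function('H')(y) = 2
Add(Mul(x, Function('H')(13)), 23) = Add(Mul(-258, 2), 23) = Add(-516, 23) = -493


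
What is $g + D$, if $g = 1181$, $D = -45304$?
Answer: $-44123$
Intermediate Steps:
$g + D = 1181 - 45304 = -44123$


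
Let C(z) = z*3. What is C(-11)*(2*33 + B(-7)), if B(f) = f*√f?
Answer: -2178 + 231*I*√7 ≈ -2178.0 + 611.17*I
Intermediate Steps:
B(f) = f^(3/2)
C(z) = 3*z
C(-11)*(2*33 + B(-7)) = (3*(-11))*(2*33 + (-7)^(3/2)) = -33*(66 - 7*I*√7) = -2178 + 231*I*√7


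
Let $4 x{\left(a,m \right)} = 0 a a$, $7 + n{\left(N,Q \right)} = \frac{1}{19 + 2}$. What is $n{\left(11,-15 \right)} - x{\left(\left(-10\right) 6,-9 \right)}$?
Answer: $- \frac{146}{21} \approx -6.9524$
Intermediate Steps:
$n{\left(N,Q \right)} = - \frac{146}{21}$ ($n{\left(N,Q \right)} = -7 + \frac{1}{19 + 2} = -7 + \frac{1}{21} = - \frac{146}{21}$)
$x{\left(a,m \right)} = 0$ ($x{\left(a,m \right)} = \frac{0 a a}{4} = \frac{0 a}{4} = \frac{1}{4} \cdot 0 = 0$)
$n{\left(11,-15 \right)} - x{\left(\left(-10\right) 6,-9 \right)} = - \frac{146}{21} - 0 = - \frac{146}{21} + 0 = - \frac{146}{21}$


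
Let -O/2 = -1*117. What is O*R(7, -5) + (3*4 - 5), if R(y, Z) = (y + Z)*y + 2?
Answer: 3751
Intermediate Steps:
O = 234 (O = -(-2)*117 = -2*(-117) = 234)
R(y, Z) = 2 + y*(Z + y) (R(y, Z) = (Z + y)*y + 2 = y*(Z + y) + 2 = 2 + y*(Z + y))
O*R(7, -5) + (3*4 - 5) = 234*(2 + 7² - 5*7) + (3*4 - 5) = 234*(2 + 49 - 35) + (12 - 5) = 234*16 + 7 = 3744 + 7 = 3751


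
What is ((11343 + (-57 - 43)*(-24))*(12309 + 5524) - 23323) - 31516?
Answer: 245024080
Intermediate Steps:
((11343 + (-57 - 43)*(-24))*(12309 + 5524) - 23323) - 31516 = ((11343 - 100*(-24))*17833 - 23323) - 31516 = ((11343 + 2400)*17833 - 23323) - 31516 = (13743*17833 - 23323) - 31516 = (245078919 - 23323) - 31516 = 245055596 - 31516 = 245024080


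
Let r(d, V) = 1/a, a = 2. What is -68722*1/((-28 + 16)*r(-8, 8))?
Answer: 34361/3 ≈ 11454.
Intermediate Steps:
r(d, V) = 1/2
-68722*1/((-28 + 16)*r(-8, 8)) = -68722*2/(-28 + 16) = -68722/((1/2)*(-12)) = -68722/(-6) = -68722*(-1/6) = 34361/3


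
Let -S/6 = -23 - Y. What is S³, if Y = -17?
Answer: 46656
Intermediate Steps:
S = 36 (S = -6*(-23 - 1*(-17)) = -6*(-23 + 17) = -6*(-6) = 36)
S³ = 36³ = 46656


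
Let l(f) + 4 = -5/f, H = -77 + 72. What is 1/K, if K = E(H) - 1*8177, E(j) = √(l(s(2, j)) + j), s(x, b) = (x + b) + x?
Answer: -8177/66863333 - 2*I/66863333 ≈ -0.00012229 - 2.9912e-8*I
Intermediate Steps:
H = -5
s(x, b) = b + 2*x (s(x, b) = (b + x) + x = b + 2*x)
l(f) = -4 - 5/f
E(j) = √(-4 + j - 5/(4 + j)) (E(j) = √((-4 - 5/(j + 2*2)) + j) = √((-4 - 5/(j + 4)) + j) = √((-4 - 5/(4 + j)) + j) = √(-4 + j - 5/(4 + j)))
K = -8177 + 2*I (K = √((-21 + (-5)²)/(4 - 5)) - 1*8177 = √((-21 + 25)/(-1)) - 8177 = √(-1*4) - 8177 = √(-4) - 8177 = 2*I - 8177 = -8177 + 2*I ≈ -8177.0 + 2.0*I)
1/K = 1/(-8177 + 2*I) = (-8177 - 2*I)/66863333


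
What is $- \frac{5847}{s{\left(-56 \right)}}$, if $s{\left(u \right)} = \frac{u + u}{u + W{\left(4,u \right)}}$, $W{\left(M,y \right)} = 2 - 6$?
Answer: $- \frac{87705}{28} \approx -3132.3$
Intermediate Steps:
$W{\left(M,y \right)} = -4$ ($W{\left(M,y \right)} = 2 - 6 = -4$)
$s{\left(u \right)} = \frac{2 u}{-4 + u}$ ($s{\left(u \right)} = \frac{u + u}{u - 4} = \frac{2 u}{-4 + u}$)
$- \frac{5847}{s{\left(-56 \right)}} = - \frac{5847}{2 \left(-56\right) \frac{1}{-4 - 56}} = - \frac{5847}{2 \left(-56\right) \frac{1}{-60}} = - \frac{5847}{2 \left(-56\right) \left(- \frac{1}{60}\right)} = - \frac{5847}{\frac{28}{15}} = \left(-5847\right) \frac{15}{28} = - \frac{87705}{28}$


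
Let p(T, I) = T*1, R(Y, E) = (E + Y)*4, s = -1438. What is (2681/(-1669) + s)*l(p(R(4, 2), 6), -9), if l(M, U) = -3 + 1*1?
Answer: 4805406/1669 ≈ 2879.2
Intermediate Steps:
R(Y, E) = 4*E + 4*Y
p(T, I) = T
l(M, U) = -2 (l(M, U) = -3 + 1 = -2)
(2681/(-1669) + s)*l(p(R(4, 2), 6), -9) = (2681/(-1669) - 1438)*(-2) = (2681*(-1/1669) - 1438)*(-2) = (-2681/1669 - 1438)*(-2) = -2402703/1669*(-2) = 4805406/1669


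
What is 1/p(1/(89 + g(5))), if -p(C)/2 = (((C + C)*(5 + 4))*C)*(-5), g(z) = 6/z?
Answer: 203401/4500 ≈ 45.200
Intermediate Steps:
p(C) = 180*C² (p(C) = -2*((C + C)*(5 + 4))*C*(-5) = -2*((2*C)*9)*C*(-5) = -2*(18*C)*C*(-5) = -2*18*C²*(-5) = -(-180)*C² = 180*C²)
1/p(1/(89 + g(5))) = 1/(180*(1/(89 + 6/5))²) = 1/(180*(1/(451/5))²) = 1/(180*(5/451)²) = 1/(180*(25/203401)) = 1/(4500/203401) = 203401/4500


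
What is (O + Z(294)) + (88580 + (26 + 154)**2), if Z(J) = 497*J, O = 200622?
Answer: 467720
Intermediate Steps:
(O + Z(294)) + (88580 + (26 + 154)**2) = (200622 + 497*294) + (88580 + (26 + 154)**2) = (200622 + 146118) + (88580 + 180**2) = 346740 + (88580 + 32400) = 346740 + 120980 = 467720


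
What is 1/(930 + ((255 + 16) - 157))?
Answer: 1/1044 ≈ 0.00095785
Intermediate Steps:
1/(930 + ((255 + 16) - 157)) = 1/(930 + (271 - 157)) = 1/(930 + 114) = 1/1044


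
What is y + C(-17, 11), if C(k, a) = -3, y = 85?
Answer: 82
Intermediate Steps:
y + C(-17, 11) = 85 - 3 = 82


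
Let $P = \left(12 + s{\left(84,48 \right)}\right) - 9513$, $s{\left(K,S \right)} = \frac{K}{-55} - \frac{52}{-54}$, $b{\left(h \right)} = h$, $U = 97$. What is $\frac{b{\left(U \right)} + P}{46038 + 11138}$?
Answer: $- \frac{6982889}{42453180} \approx -0.16448$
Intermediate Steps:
$s{\left(K,S \right)} = \frac{26}{27} - \frac{K}{55}$ ($s{\left(K,S \right)} = K \left(- \frac{1}{55}\right) - - \frac{26}{27} = - \frac{K}{55} + \frac{26}{27} = \frac{26}{27} - \frac{K}{55}$)
$P = - \frac{14109823}{1485}$ ($P = \left(12 + \left(\frac{26}{27} - \frac{84}{55}\right)\right) - 9513 = \left(12 - \frac{838}{1485}\right) - 9513 = \frac{16982}{1485} - 9513 = - \frac{14109823}{1485} \approx -9501.6$)
$\frac{b{\left(U \right)} + P}{46038 + 11138} = \frac{97 - \frac{14109823}{1485}}{46038 + 11138} = - \frac{13965778}{1485 \cdot 57176} = \left(- \frac{13965778}{1485}\right) \frac{1}{57176} = - \frac{6982889}{42453180}$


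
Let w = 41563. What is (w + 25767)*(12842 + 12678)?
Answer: 1718261600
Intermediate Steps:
(w + 25767)*(12842 + 12678) = (41563 + 25767)*(12842 + 12678) = 67330*25520 = 1718261600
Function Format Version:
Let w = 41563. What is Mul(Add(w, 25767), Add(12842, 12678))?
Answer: 1718261600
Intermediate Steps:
Mul(Add(w, 25767), Add(12842, 12678)) = Mul(Add(41563, 25767), Add(12842, 12678)) = Mul(67330, 25520) = 1718261600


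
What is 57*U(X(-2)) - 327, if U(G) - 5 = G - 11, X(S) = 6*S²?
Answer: 699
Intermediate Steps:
U(G) = -6 + G (U(G) = 5 + (G - 11) = 5 + (-11 + G) = -6 + G)
57*U(X(-2)) - 327 = 57*(-6 + 6*(-2)²) - 327 = 57*(-6 + 6*4) - 327 = 57*(-6 + 24) - 327 = 57*18 - 327 = 1026 - 327 = 699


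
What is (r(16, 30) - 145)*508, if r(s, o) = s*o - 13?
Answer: 163576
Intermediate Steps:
r(s, o) = -13 + o*s (r(s, o) = o*s - 13 = -13 + o*s)
(r(16, 30) - 145)*508 = ((-13 + 30*16) - 145)*508 = ((-13 + 480) - 145)*508 = (467 - 145)*508 = 322*508 = 163576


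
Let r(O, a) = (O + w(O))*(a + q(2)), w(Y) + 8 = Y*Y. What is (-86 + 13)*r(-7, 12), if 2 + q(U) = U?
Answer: -29784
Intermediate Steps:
w(Y) = -8 + Y² (w(Y) = -8 + Y*Y = -8 + Y²)
q(U) = -2 + U
r(O, a) = a*(-8 + O + O²) (r(O, a) = (O + (-8 + O²))*(a + (-2 + 2)) = (-8 + O + O²)*(a + 0) = (-8 + O + O²)*a = a*(-8 + O + O²))
(-86 + 13)*r(-7, 12) = (-86 + 13)*(12*(-8 - 7 + (-7)²)) = -876*(-8 - 7 + 49) = -876*34 = -73*408 = -29784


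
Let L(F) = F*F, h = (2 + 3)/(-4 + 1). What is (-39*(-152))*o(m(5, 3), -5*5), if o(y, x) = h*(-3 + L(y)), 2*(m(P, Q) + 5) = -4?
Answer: -454480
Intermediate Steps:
h = -5/3 (h = 5/(-3) = 5*(-⅓) = -5/3 ≈ -1.6667)
L(F) = F²
m(P, Q) = -7 (m(P, Q) = -5 + (½)*(-4) = -5 - 2 = -7)
o(y, x) = 5 - 5*y²/3 (o(y, x) = -5*(-3 + y²)/3 = 5 - 5*y²/3)
(-39*(-152))*o(m(5, 3), -5*5) = (-39*(-152))*(5 - 5/3*(-7)²) = 5928*(5 - 5/3*49) = 5928*(5 - 245/3) = 5928*(-230/3) = -454480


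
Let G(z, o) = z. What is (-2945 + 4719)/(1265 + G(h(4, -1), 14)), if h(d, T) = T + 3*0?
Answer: 887/632 ≈ 1.4035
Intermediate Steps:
h(d, T) = T (h(d, T) = T + 0 = T)
(-2945 + 4719)/(1265 + G(h(4, -1), 14)) = (-2945 + 4719)/(1265 - 1) = 1774/1264 = 1774*(1/1264) = 887/632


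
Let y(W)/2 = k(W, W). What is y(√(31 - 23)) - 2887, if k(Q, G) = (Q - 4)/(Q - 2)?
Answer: -2887 - 2*√2 ≈ -2889.8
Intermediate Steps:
k(Q, G) = (-4 + Q)/(-2 + Q)
y(W) = 2*(-4 + W)/(-2 + W) (y(W) = 2*((-4 + W)/(-2 + W)) = 2*(-4 + W)/(-2 + W))
y(√(31 - 23)) - 2887 = 2*(-4 + √(31 - 23))/(-2 + √(31 - 23)) - 2887 = 2*(-4 + √8)/(-2 + √8) - 2887 = 2*(-4 + 2*√2)/(-2 + 2*√2) - 2887 = -2887 + 2*(-4 + 2*√2)/(-2 + 2*√2)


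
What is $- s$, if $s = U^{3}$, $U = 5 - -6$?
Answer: $-1331$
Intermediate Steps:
$U = 11$ ($U = 5 + 6 = 11$)
$s = 1331$ ($s = 11^{3} = 1331$)
$- s = \left(-1\right) 1331 = -1331$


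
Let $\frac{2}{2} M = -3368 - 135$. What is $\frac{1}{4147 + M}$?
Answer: $\frac{1}{644} \approx 0.0015528$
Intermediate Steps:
$M = -3503$ ($M = -3368 - 135 = -3503$)
$\frac{1}{4147 + M} = \frac{1}{4147 - 3503} = \frac{1}{644}$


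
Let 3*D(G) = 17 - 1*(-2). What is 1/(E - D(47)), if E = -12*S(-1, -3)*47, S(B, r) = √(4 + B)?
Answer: 57/8588231 - 5076*√3/8588231 ≈ -0.0010171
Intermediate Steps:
D(G) = 19/3 (D(G) = (17 - 1*(-2))/3 = (17 + 2)/3 = (⅓)*19 = 19/3)
E = -564*√3 (E = -12*√(4 - 1)*47 = -12*√3*47 = -564*√3 ≈ -976.88)
1/(E - D(47)) = 1/(-564*√3 - 1*19/3) = 1/(-564*√3 - 19/3) = 1/(-19/3 - 564*√3)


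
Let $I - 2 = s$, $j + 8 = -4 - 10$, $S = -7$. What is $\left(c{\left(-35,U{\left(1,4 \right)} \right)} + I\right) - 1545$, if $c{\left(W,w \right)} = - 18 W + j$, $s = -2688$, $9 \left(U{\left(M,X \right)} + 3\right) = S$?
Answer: $-3623$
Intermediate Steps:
$U{\left(M,X \right)} = - \frac{34}{9}$ ($U{\left(M,X \right)} = -3 + \frac{1}{9} \left(-7\right) = -3 - \frac{7}{9} = - \frac{34}{9}$)
$j = -22$ ($j = -8 - 14 = -22$)
$I = -2686$ ($I = 2 - 2688 = -2686$)
$c{\left(W,w \right)} = -22 - 18 W$ ($c{\left(W,w \right)} = - 18 W - 22 = -22 - 18 W$)
$\left(c{\left(-35,U{\left(1,4 \right)} \right)} + I\right) - 1545 = \left(\left(-22 - -630\right) - 2686\right) - 1545 = \left(\left(-22 + 630\right) - 2686\right) - 1545 = \left(608 - 2686\right) - 1545 = -2078 - 1545 = -3623$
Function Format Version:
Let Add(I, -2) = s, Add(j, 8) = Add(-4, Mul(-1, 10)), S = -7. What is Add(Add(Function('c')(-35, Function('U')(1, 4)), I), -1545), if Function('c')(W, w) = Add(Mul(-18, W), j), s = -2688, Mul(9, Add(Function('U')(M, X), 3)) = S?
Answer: -3623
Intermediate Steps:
Function('U')(M, X) = Rational(-34, 9) (Function('U')(M, X) = Add(-3, Mul(Rational(1, 9), -7)) = Add(-3, Rational(-7, 9)) = Rational(-34, 9))
j = -22 (j = Add(-8, Add(-4, Mul(-1, 10))) = Add(-8, Add(-4, -10)) = Add(-8, -14) = -22)
I = -2686 (I = Add(2, -2688) = -2686)
Function('c')(W, w) = Add(-22, Mul(-18, W)) (Function('c')(W, w) = Add(Mul(-18, W), -22) = Add(-22, Mul(-18, W)))
Add(Add(Function('c')(-35, Function('U')(1, 4)), I), -1545) = Add(Add(Add(-22, Mul(-18, -35)), -2686), -1545) = Add(Add(Add(-22, 630), -2686), -1545) = Add(Add(608, -2686), -1545) = Add(-2078, -1545) = -3623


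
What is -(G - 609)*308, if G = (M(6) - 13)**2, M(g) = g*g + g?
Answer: -71456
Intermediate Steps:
M(g) = g + g**2 (M(g) = g**2 + g = g + g**2)
G = 841 (G = (6*(1 + 6) - 13)**2 = (6*7 - 13)**2 = (42 - 13)**2 = 29**2 = 841)
-(G - 609)*308 = -(841 - 609)*308 = -232*308 = -1*71456 = -71456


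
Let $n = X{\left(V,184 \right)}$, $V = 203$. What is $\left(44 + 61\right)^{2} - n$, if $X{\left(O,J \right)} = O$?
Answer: $10822$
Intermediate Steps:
$n = 203$
$\left(44 + 61\right)^{2} - n = \left(44 + 61\right)^{2} - 203 = 105^{2} - 203 = 11025 - 203 = 10822$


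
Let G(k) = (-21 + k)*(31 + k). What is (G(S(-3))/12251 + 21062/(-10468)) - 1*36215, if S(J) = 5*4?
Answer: -2322297879025/64121734 ≈ -36217.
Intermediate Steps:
S(J) = 20
(G(S(-3))/12251 + 21062/(-10468)) - 1*36215 = ((-651 + 20² + 10*20)/12251 + 21062/(-10468)) - 1*36215 = ((-651 + 400 + 200)*(1/12251) + 21062*(-1/10468)) - 36215 = (-51*1/12251 - 10531/5234) - 36215 = (-51/12251 - 10531/5234) - 36215 = -129282215/64121734 - 36215 = -2322297879025/64121734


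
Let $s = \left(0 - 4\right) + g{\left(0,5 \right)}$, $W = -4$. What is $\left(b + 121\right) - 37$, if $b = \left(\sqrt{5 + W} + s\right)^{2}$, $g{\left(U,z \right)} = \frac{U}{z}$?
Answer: $93$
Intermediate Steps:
$s = -4$ ($s = \left(0 - 4\right) + \frac{0}{5} = -4 + 0 \cdot \frac{1}{5} = -4 + 0 = -4$)
$b = 9$ ($b = \left(\sqrt{5 - 4} - 4\right)^{2} = \left(\sqrt{1} - 4\right)^{2} = \left(1 - 4\right)^{2} = \left(-3\right)^{2} = 9$)
$\left(b + 121\right) - 37 = \left(9 + 121\right) - 37 = 130 - 37 = 93$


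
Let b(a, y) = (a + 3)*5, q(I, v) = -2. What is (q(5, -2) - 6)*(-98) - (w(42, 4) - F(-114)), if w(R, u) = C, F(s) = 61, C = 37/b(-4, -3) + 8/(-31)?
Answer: 132162/155 ≈ 852.66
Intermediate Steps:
b(a, y) = 15 + 5*a (b(a, y) = (3 + a)*5 = 15 + 5*a)
C = -1187/155 (C = 37/(15 + 5*(-4)) + 8/(-31) = 37/(15 - 20) + 8*(-1/31) = 37/(-5) - 8/31 = 37*(-⅕) - 8/31 = -37/5 - 8/31 = -1187/155 ≈ -7.6581)
w(R, u) = -1187/155
(q(5, -2) - 6)*(-98) - (w(42, 4) - F(-114)) = (-2 - 6)*(-98) - (-1187/155 - 1*61) = -8*(-98) - (-1187/155 - 61) = 784 - 1*(-10642/155) = 784 + 10642/155 = 132162/155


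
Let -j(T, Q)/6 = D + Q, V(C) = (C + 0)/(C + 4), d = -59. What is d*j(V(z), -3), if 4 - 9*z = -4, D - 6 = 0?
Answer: 1062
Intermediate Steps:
D = 6 (D = 6 + 0 = 6)
z = 8/9 (z = 4/9 - 1/9*(-4) = 4/9 + 4/9 = 8/9 ≈ 0.88889)
V(C) = C/(4 + C)
j(T, Q) = -36 - 6*Q (j(T, Q) = -6*(6 + Q) = -36 - 6*Q)
d*j(V(z), -3) = -59*(-36 - 6*(-3)) = -59*(-36 + 18) = -59*(-18) = 1062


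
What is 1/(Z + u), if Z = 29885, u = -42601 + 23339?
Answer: 1/10623 ≈ 9.4135e-5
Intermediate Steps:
u = -19262
1/(Z + u) = 1/(29885 - 19262) = 1/10623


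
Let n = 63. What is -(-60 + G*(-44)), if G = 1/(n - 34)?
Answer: 1784/29 ≈ 61.517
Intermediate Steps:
G = 1/29 (G = 1/(63 - 34) = 1/29 ≈ 0.034483)
-(-60 + G*(-44)) = -(-60 + (1/29)*(-44)) = -(-60 - 44/29) = -1*(-1784/29) = 1784/29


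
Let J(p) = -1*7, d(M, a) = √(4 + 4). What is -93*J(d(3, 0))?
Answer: 651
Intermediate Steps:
d(M, a) = 2*√2 (d(M, a) = √8 = 2*√2)
J(p) = -7
-93*J(d(3, 0)) = -93*(-7) = 651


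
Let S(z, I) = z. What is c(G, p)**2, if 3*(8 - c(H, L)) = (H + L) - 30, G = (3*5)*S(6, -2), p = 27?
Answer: 441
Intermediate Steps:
G = 90 (G = (3*5)*6 = 15*6 = 90)
c(H, L) = 18 - H/3 - L/3 (c(H, L) = 8 - ((H + L) - 30)/3 = 8 - (-30 + H + L)/3 = 8 + (10 - H/3 - L/3) = 18 - H/3 - L/3)
c(G, p)**2 = (18 - 1/3*90 - 1/3*27)**2 = (18 - 30 - 9)**2 = (-21)**2 = 441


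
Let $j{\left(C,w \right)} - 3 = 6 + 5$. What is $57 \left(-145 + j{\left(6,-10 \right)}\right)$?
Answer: $-7467$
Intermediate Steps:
$j{\left(C,w \right)} = 14$ ($j{\left(C,w \right)} = 3 + \left(6 + 5\right) = 3 + 11 = 14$)
$57 \left(-145 + j{\left(6,-10 \right)}\right) = 57 \left(-145 + 14\right) = 57 \left(-131\right) = -7467$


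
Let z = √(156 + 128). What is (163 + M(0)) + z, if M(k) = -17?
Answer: 146 + 2*√71 ≈ 162.85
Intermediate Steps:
z = 2*√71 (z = √284 = 2*√71 ≈ 16.852)
(163 + M(0)) + z = (163 - 17) + 2*√71 = 146 + 2*√71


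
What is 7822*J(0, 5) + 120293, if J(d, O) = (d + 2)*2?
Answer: 151581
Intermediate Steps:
J(d, O) = 4 + 2*d (J(d, O) = (2 + d)*2 = 4 + 2*d)
7822*J(0, 5) + 120293 = 7822*(4 + 2*0) + 120293 = 7822*(4 + 0) + 120293 = 7822*4 + 120293 = 31288 + 120293 = 151581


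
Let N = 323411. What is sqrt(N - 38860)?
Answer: sqrt(284551) ≈ 533.43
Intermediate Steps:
sqrt(N - 38860) = sqrt(323411 - 38860) = sqrt(284551)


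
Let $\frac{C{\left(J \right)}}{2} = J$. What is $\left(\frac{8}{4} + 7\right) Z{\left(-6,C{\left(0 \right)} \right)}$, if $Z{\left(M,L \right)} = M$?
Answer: $-54$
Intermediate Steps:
$C{\left(J \right)} = 2 J$
$\left(\frac{8}{4} + 7\right) Z{\left(-6,C{\left(0 \right)} \right)} = \left(\frac{8}{4} + 7\right) \left(-6\right) = \left(8 \cdot \frac{1}{4} + 7\right) \left(-6\right) = \left(2 + 7\right) \left(-6\right) = 9 \left(-6\right) = -54$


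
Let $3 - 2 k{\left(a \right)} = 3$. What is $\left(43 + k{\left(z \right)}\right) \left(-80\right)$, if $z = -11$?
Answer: $-3440$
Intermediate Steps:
$k{\left(a \right)} = 0$ ($k{\left(a \right)} = \frac{3}{2} - \frac{3}{2} = 0$)
$\left(43 + k{\left(z \right)}\right) \left(-80\right) = \left(43 + 0\right) \left(-80\right) = 43 \left(-80\right) = -3440$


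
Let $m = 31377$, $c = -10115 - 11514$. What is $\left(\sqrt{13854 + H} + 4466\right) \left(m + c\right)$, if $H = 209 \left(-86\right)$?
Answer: $43534568 + 19496 i \sqrt{1030} \approx 4.3535 \cdot 10^{7} + 6.257 \cdot 10^{5} i$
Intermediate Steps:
$c = -21629$ ($c = -10115 - 11514 = -21629$)
$H = -17974$
$\left(\sqrt{13854 + H} + 4466\right) \left(m + c\right) = \left(\sqrt{13854 - 17974} + 4466\right) \left(31377 - 21629\right) = \left(\sqrt{-4120} + 4466\right) 9748 = \left(2 i \sqrt{1030} + 4466\right) 9748 = \left(4466 + 2 i \sqrt{1030}\right) 9748 = 43534568 + 19496 i \sqrt{1030}$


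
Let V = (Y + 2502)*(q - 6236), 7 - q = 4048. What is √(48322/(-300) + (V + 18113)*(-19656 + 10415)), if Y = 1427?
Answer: √335671913573034/30 ≈ 6.1071e+5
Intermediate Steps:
q = -4041 (q = 7 - 1*4048 = 7 - 4048 = -4041)
V = -40378333 (V = (1427 + 2502)*(-4041 - 6236) = 3929*(-10277) = -40378333)
√(48322/(-300) + (V + 18113)*(-19656 + 10415)) = √(48322/(-300) + (-40378333 + 18113)*(-19656 + 10415)) = √(48322*(-1/300) - 40360220*(-9241)) = √(-24161/150 + 372968793020) = √(55945318928839/150) = √335671913573034/30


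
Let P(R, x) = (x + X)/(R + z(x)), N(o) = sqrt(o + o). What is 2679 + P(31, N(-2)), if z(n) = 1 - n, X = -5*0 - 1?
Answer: 688494/257 + 31*I/514 ≈ 2679.0 + 0.060311*I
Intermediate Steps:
X = -1 (X = 0 - 1 = -1)
N(o) = sqrt(2)*sqrt(o) (N(o) = sqrt(2*o) = sqrt(2)*sqrt(o))
P(R, x) = (-1 + x)/(1 + R - x) (P(R, x) = (x - 1)/(R + (1 - x)) = (-1 + x)/(1 + R - x))
2679 + P(31, N(-2)) = 2679 + (-1 + sqrt(2)*sqrt(-2))/(1 + 31 - sqrt(2)*sqrt(-2)) = 2679 + (-1 + sqrt(2)*(I*sqrt(2)))/(1 + 31 - sqrt(2)*I*sqrt(2)) = 2679 + (-1 + 2*I)/(1 + 31 - 2*I) = 2679 + (-1 + 2*I)/(32 - 2*I) = 2679 + ((32 + 2*I)/1028)*(-1 + 2*I) = 2679 + (-1 + 2*I)*(32 + 2*I)/1028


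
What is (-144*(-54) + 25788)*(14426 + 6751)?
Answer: 710784828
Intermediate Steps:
(-144*(-54) + 25788)*(14426 + 6751) = (7776 + 25788)*21177 = 33564*21177 = 710784828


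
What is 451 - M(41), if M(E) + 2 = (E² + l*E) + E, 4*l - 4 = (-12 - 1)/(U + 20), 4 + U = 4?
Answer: -104267/80 ≈ -1303.3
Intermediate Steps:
U = 0 (U = -4 + 4 = 0)
l = 67/80 (l = 1 + ((-12 - 1)/(0 + 20))/4 = 1 + (-13/20)/4 = 1 + (-13*1/20)/4 = 1 + (¼)*(-13/20) = 1 - 13/80 = 67/80 ≈ 0.83750)
M(E) = -2 + E² + 147*E/80 (M(E) = -2 + ((E² + 67*E/80) + E) = -2 + (E² + 147*E/80) = -2 + E² + 147*E/80)
451 - M(41) = 451 - (-2 + 41² + (147/80)*41) = 451 - (-2 + 1681 + 6027/80) = 451 - 1*140347/80 = 451 - 140347/80 = -104267/80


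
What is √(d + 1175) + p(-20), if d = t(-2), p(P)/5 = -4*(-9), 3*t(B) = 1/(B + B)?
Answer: 180 + √42297/6 ≈ 214.28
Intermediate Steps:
t(B) = 1/(6*B) (t(B) = 1/(3*(B + B)) = 1/(3*((2*B))) = (1/(2*B))/3 = 1/(6*B))
p(P) = 180 (p(P) = 5*(-4*(-9)) = 5*36 = 180)
d = -1/12 (d = (⅙)/(-2) = (⅙)*(-½) = -1/12 ≈ -0.083333)
√(d + 1175) + p(-20) = √(-1/12 + 1175) + 180 = √(14099/12) + 180 = √42297/6 + 180 = 180 + √42297/6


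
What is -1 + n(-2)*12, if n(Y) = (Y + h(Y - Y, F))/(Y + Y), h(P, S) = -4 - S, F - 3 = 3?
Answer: 35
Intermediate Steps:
F = 6 (F = 3 + 3 = 6)
n(Y) = (-10 + Y)/(2*Y) (n(Y) = (Y + (-4 - 1*6))/(Y + Y) = (Y + (-4 - 6))/((2*Y)) = (Y - 10)*(1/(2*Y)) = (-10 + Y)*(1/(2*Y)) = (-10 + Y)/(2*Y))
-1 + n(-2)*12 = -1 + ((½)*(-10 - 2)/(-2))*12 = -1 + ((½)*(-½)*(-12))*12 = -1 + 3*12 = -1 + 36 = 35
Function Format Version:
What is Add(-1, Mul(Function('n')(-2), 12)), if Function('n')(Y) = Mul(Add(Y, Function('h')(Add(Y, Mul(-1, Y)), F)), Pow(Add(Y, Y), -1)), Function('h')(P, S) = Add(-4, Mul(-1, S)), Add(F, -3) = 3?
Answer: 35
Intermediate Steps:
F = 6 (F = Add(3, 3) = 6)
Function('n')(Y) = Mul(Rational(1, 2), Pow(Y, -1), Add(-10, Y)) (Function('n')(Y) = Mul(Add(Y, Add(-4, Mul(-1, 6))), Pow(Add(Y, Y), -1)) = Mul(Add(Y, Add(-4, -6)), Pow(Mul(2, Y), -1)) = Mul(Add(Y, -10), Mul(Rational(1, 2), Pow(Y, -1))) = Mul(Add(-10, Y), Mul(Rational(1, 2), Pow(Y, -1))) = Mul(Rational(1, 2), Pow(Y, -1), Add(-10, Y)))
Add(-1, Mul(Function('n')(-2), 12)) = Add(-1, Mul(Mul(Rational(1, 2), Pow(-2, -1), Add(-10, -2)), 12)) = Add(-1, Mul(Mul(Rational(1, 2), Rational(-1, 2), -12), 12)) = Add(-1, Mul(3, 12)) = Add(-1, 36) = 35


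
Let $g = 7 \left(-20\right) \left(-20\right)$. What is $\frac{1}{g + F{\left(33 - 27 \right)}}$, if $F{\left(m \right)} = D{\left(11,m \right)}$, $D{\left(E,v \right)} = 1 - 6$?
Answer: $\frac{1}{2795} \approx 0.00035778$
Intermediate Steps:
$D{\left(E,v \right)} = -5$ ($D{\left(E,v \right)} = 1 - 6 = -5$)
$g = 2800$ ($g = \left(-140\right) \left(-20\right) = 2800$)
$F{\left(m \right)} = -5$
$\frac{1}{g + F{\left(33 - 27 \right)}} = \frac{1}{2800 - 5} = \frac{1}{2795}$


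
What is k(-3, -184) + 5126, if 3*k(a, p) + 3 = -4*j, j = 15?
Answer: 5105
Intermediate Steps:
k(a, p) = -21 (k(a, p) = -1 + (-4*15)/3 = -1 + (1/3)*(-60) = -1 - 20 = -21)
k(-3, -184) + 5126 = -21 + 5126 = 5105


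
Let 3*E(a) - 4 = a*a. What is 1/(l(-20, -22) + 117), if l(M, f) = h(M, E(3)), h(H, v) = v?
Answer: 3/364 ≈ 0.0082418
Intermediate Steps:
E(a) = 4/3 + a**2/3 (E(a) = 4/3 + (a*a)/3 = 4/3 + a**2/3)
l(M, f) = 13/3 (l(M, f) = 4/3 + (1/3)*3**2 = 4/3 + (1/3)*9 = 4/3 + 3 = 13/3)
1/(l(-20, -22) + 117) = 1/(13/3 + 117) = 1/(364/3) = 3/364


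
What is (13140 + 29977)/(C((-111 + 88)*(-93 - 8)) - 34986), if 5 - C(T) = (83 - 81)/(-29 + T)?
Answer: -49455199/40123208 ≈ -1.2326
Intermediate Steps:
C(T) = 5 - 2/(-29 + T) (C(T) = 5 - (83 - 81)/(-29 + T) = 5 - 2/(-29 + T))
(13140 + 29977)/(C((-111 + 88)*(-93 - 8)) - 34986) = (13140 + 29977)/((-147 + 5*((-111 + 88)*(-93 - 8)))/(-29 + (-111 + 88)*(-93 - 8)) - 34986) = 43117/((-147 + 5*(-23*(-101)))/(-29 - 23*(-101)) - 34986) = 43117/((-147 + 5*2323)/(-29 + 2323) - 34986) = 43117/((-147 + 11615)/2294 - 34986) = 43117/((1/2294)*11468 - 34986) = 43117/(5734/1147 - 34986) = 43117/(-40123208/1147) = 43117*(-1147/40123208) = -49455199/40123208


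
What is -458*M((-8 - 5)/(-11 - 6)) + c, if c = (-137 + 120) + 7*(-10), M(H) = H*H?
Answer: -102545/289 ≈ -354.83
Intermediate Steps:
M(H) = H**2
c = -87 (c = -17 - 70 = -87)
-458*M((-8 - 5)/(-11 - 6)) + c = -458*(-8 - 5)**2/(-11 - 6)**2 - 87 = -458*(-13/(-17))**2 - 87 = -458*(-13*(-1/17))**2 - 87 = -458*(13/17)**2 - 87 = -458*169/289 - 87 = -77402/289 - 87 = -102545/289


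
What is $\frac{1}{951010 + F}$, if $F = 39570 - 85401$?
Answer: $\frac{1}{905179} \approx 1.1048 \cdot 10^{-6}$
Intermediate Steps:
$F = -45831$ ($F = 39570 - 85401 = -45831$)
$\frac{1}{951010 + F} = \frac{1}{951010 - 45831} = \frac{1}{905179}$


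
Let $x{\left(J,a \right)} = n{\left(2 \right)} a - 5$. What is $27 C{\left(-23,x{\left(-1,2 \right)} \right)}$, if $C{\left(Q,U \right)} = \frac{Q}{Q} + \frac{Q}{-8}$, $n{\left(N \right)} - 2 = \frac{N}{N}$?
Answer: $\frac{837}{8} \approx 104.63$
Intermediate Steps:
$n{\left(N \right)} = 3$ ($n{\left(N \right)} = 2 + \frac{N}{N} = 2 + 1 = 3$)
$x{\left(J,a \right)} = -5 + 3 a$ ($x{\left(J,a \right)} = 3 a - 5 = -5 + 3 a$)
$C{\left(Q,U \right)} = 1 - \frac{Q}{8}$ ($C{\left(Q,U \right)} = 1 + Q \left(- \frac{1}{8}\right) = 1 - \frac{Q}{8}$)
$27 C{\left(-23,x{\left(-1,2 \right)} \right)} = 27 \left(1 - - \frac{23}{8}\right) = 27 \left(1 + \frac{23}{8}\right) = 27 \cdot \frac{31}{8} = \frac{837}{8}$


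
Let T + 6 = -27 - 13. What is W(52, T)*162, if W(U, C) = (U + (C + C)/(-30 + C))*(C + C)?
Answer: -15067944/19 ≈ -7.9305e+5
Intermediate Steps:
T = -46 (T = -6 + (-27 - 13) = -6 - 40 = -46)
W(U, C) = 2*C*(U + 2*C/(-30 + C)) (W(U, C) = (U + (2*C)/(-30 + C))*(2*C) = (U + 2*C/(-30 + C))*(2*C) = 2*C*(U + 2*C/(-30 + C)))
W(52, T)*162 = (2*(-46)*(-30*52 + 2*(-46) - 46*52)/(-30 - 46))*162 = (2*(-46)*(-1560 - 92 - 2392)/(-76))*162 = (2*(-46)*(-1/76)*(-4044))*162 = -93012/19*162 = -15067944/19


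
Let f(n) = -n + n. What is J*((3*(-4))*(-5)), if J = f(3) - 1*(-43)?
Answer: 2580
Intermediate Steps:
f(n) = 0
J = 43 (J = 0 - 1*(-43) = 0 + 43 = 43)
J*((3*(-4))*(-5)) = 43*((3*(-4))*(-5)) = 43*(-12*(-5)) = 43*60 = 2580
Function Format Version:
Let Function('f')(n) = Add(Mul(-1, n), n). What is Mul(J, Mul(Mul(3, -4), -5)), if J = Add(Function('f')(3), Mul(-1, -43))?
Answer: 2580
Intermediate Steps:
Function('f')(n) = 0
J = 43 (J = Add(0, Mul(-1, -43)) = Add(0, 43) = 43)
Mul(J, Mul(Mul(3, -4), -5)) = Mul(43, Mul(Mul(3, -4), -5)) = Mul(43, Mul(-12, -5)) = Mul(43, 60) = 2580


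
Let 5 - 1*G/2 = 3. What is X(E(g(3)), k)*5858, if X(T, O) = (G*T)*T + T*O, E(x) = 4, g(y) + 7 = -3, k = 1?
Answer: 398344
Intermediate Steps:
G = 4 (G = 10 - 2*3 = 10 - 6 = 4)
g(y) = -10 (g(y) = -7 - 3 = -10)
X(T, O) = 4*T² + O*T (X(T, O) = (4*T)*T + T*O = 4*T² + O*T)
X(E(g(3)), k)*5858 = (4*(1 + 4*4))*5858 = (4*(1 + 16))*5858 = (4*17)*5858 = 68*5858 = 398344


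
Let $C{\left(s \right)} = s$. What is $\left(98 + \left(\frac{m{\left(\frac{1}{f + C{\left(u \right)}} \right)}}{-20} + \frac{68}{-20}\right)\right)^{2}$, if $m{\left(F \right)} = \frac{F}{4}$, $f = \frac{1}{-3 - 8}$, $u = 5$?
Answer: $\frac{167003812921}{18662400} \approx 8948.7$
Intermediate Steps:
$f = - \frac{1}{11}$ ($f = \frac{1}{-11} = - \frac{1}{11} \approx -0.090909$)
$m{\left(F \right)} = \frac{F}{4}$ ($m{\left(F \right)} = F \frac{1}{4} = \frac{F}{4}$)
$\left(98 + \left(\frac{m{\left(\frac{1}{f + C{\left(u \right)}} \right)}}{-20} + \frac{68}{-20}\right)\right)^{2} = \left(98 + \left(\frac{\frac{1}{4} \frac{1}{- \frac{1}{11} + 5}}{-20} + \frac{68}{-20}\right)\right)^{2} = \left(98 + \left(\frac{1}{4 \cdot \frac{54}{11}} \left(- \frac{1}{20}\right) + 68 \left(- \frac{1}{20}\right)\right)\right)^{2} = \left(98 - \left(\frac{17}{5} - \frac{1}{4} \cdot \frac{11}{54} \left(- \frac{1}{20}\right)\right)\right)^{2} = \left(98 + \left(\frac{11}{216} \left(- \frac{1}{20}\right) - \frac{17}{5}\right)\right)^{2} = \left(98 - \frac{14699}{4320}\right)^{2} = \left(\frac{408661}{4320}\right)^{2} = \frac{167003812921}{18662400}$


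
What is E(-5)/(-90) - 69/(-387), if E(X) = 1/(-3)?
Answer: 2113/11610 ≈ 0.18200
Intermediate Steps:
E(X) = -⅓
E(-5)/(-90) - 69/(-387) = -⅓/(-90) - 69/(-387) = -⅓*(-1/90) - 69*(-1/387) = 1/270 + 23/129 = 2113/11610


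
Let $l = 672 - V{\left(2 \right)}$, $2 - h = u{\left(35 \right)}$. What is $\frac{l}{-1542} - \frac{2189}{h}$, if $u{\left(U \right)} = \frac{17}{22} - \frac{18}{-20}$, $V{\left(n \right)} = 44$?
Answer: $- \frac{30943399}{4626} \approx -6689.0$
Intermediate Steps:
$u{\left(U \right)} = \frac{92}{55}$ ($u{\left(U \right)} = 17 \cdot \frac{1}{22} - - \frac{9}{10} = \frac{17}{22} + \frac{9}{10} = \frac{92}{55}$)
$h = \frac{18}{55}$ ($h = 2 - \frac{92}{55} = \frac{18}{55} \approx 0.32727$)
$l = 628$ ($l = 672 - 44 = 628$)
$\frac{l}{-1542} - \frac{2189}{h} = \frac{628}{-1542} - \frac{2189}{\frac{18}{55}} = 628 \left(- \frac{1}{1542}\right) - \frac{120395}{18} = - \frac{314}{771} - \frac{120395}{18} = - \frac{30943399}{4626}$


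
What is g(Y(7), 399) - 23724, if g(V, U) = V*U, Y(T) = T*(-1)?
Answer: -26517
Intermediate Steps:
Y(T) = -T
g(V, U) = U*V
g(Y(7), 399) - 23724 = 399*(-1*7) - 23724 = 399*(-7) - 23724 = -2793 - 23724 = -26517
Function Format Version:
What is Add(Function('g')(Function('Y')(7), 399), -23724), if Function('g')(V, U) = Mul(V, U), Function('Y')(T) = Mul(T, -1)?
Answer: -26517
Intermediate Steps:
Function('Y')(T) = Mul(-1, T)
Function('g')(V, U) = Mul(U, V)
Add(Function('g')(Function('Y')(7), 399), -23724) = Add(Mul(399, Mul(-1, 7)), -23724) = Add(Mul(399, -7), -23724) = Add(-2793, -23724) = -26517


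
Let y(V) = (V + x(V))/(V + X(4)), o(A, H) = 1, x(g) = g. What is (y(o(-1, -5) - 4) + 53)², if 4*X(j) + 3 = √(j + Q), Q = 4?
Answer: 140687929/47089 + 1138656*√2/47089 ≈ 3021.9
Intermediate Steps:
X(j) = -¾ + √(4 + j)/4 (X(j) = -¾ + √(j + 4)/4 = -¾ + √(4 + j)/4)
y(V) = 2*V/(-¾ + V + √2/2) (y(V) = (V + V)/(V + (-¾ + √(4 + 4)/4)) = (2*V)/(V + (-¾ + √8/4)) = (2*V)/(V + (-¾ + (2*√2)/4)) = (2*V)/(V + (-¾ + √2/2)) = (2*V)/(-¾ + V + √2/2) = 2*V/(-¾ + V + √2/2))
(y(o(-1, -5) - 4) + 53)² = (8*(1 - 4)/(-3 + 2*√2 + 4*(1 - 4)) + 53)² = (8*(-3)/(-3 + 2*√2 + 4*(-3)) + 53)² = (8*(-3)/(-3 + 2*√2 - 12) + 53)² = (8*(-3)/(-15 + 2*√2) + 53)² = (-24/(-15 + 2*√2) + 53)² = (53 - 24/(-15 + 2*√2))²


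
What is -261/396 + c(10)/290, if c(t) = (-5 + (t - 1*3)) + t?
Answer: -3941/6380 ≈ -0.61771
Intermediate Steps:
c(t) = -8 + 2*t (c(t) = (-5 + (t - 3)) + t = (-5 + (-3 + t)) + t = (-8 + t) + t = -8 + 2*t)
-261/396 + c(10)/290 = -261/396 + (-8 + 2*10)/290 = -261*1/396 + (-8 + 20)*(1/290) = -29/44 + 12*(1/290) = -29/44 + 6/145 = -3941/6380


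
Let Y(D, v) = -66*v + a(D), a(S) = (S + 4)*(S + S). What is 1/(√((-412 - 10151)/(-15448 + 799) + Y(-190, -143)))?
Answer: √1910325868345/391219715 ≈ 0.0035329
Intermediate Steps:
a(S) = 2*S*(4 + S) (a(S) = (4 + S)*(2*S) = 2*S*(4 + S))
Y(D, v) = -66*v + 2*D*(4 + D)
1/(√((-412 - 10151)/(-15448 + 799) + Y(-190, -143))) = 1/(√((-412 - 10151)/(-15448 + 799) + (-66*(-143) + 2*(-190)*(4 - 190)))) = 1/(√(-10563/(-14649) + (9438 + 2*(-190)*(-186)))) = 1/(√(-10563*(-1/14649) + (9438 + 70680))) = 1/(√(3521/4883 + 80118)) = 1/(√(391219715/4883)) = 1/(√1910325868345/4883) = √1910325868345/391219715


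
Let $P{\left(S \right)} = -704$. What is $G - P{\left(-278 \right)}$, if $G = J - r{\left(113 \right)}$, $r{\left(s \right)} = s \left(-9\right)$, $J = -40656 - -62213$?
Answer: $23278$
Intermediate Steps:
$J = 21557$ ($J = -40656 + 62213 = 21557$)
$r{\left(s \right)} = - 9 s$
$G = 22574$ ($G = 21557 - \left(-9\right) 113 = 21557 - -1017 = 21557 + 1017 = 22574$)
$G - P{\left(-278 \right)} = 22574 - -704 = 22574 + 704 = 23278$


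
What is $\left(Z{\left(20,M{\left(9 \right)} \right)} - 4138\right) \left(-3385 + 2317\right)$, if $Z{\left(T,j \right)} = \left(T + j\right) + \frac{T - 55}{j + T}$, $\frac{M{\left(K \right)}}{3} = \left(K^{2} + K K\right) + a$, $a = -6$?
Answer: $\frac{475589745}{122} \approx 3.8983 \cdot 10^{6}$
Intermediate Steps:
$M{\left(K \right)} = -18 + 6 K^{2}$ ($M{\left(K \right)} = 3 \left(\left(K^{2} + K K\right) - 6\right) = 3 \left(\left(K^{2} + K^{2}\right) - 6\right) = 3 \left(2 K^{2} - 6\right) = 3 \left(-6 + 2 K^{2}\right) = -18 + 6 K^{2}$)
$Z{\left(T,j \right)} = T + j + \frac{-55 + T}{T + j}$ ($Z{\left(T,j \right)} = \left(T + j\right) + \frac{-55 + T}{T + j} = T + j + \frac{-55 + T}{T + j}$)
$\left(Z{\left(20,M{\left(9 \right)} \right)} - 4138\right) \left(-3385 + 2317\right) = \left(\frac{-55 + 20 + 20^{2} + \left(-18 + 6 \cdot 9^{2}\right)^{2} + 2 \cdot 20 \left(-18 + 6 \cdot 9^{2}\right)}{20 - \left(18 - 6 \cdot 9^{2}\right)} - 4138\right) \left(-3385 + 2317\right) = \left(\frac{-55 + 20 + 400 + \left(-18 + 6 \cdot 81\right)^{2} + 2 \cdot 20 \left(-18 + 6 \cdot 81\right)}{20 + \left(-18 + 6 \cdot 81\right)} - 4138\right) \left(-1068\right) = \left(\frac{-55 + 20 + 400 + \left(-18 + 486\right)^{2} + 2 \cdot 20 \left(-18 + 486\right)}{20 + \left(-18 + 486\right)} - 4138\right) \left(-1068\right) = \left(\frac{-55 + 20 + 400 + 468^{2} + 2 \cdot 20 \cdot 468}{20 + 468} - 4138\right) \left(-1068\right) = \left(\frac{-55 + 20 + 400 + 219024 + 18720}{488} - 4138\right) \left(-1068\right) = \left(\frac{1}{488} \cdot 238109 - 4138\right) \left(-1068\right) = \left(\frac{238109}{488} - 4138\right) \left(-1068\right) = \left(- \frac{1781235}{488}\right) \left(-1068\right) = \frac{475589745}{122}$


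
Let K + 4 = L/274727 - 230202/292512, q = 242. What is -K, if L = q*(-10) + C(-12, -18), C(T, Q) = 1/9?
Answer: 578091492433/120541416336 ≈ 4.7958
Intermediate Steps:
C(T, Q) = ⅑
L = -21779/9 (L = 242*(-10) + ⅑ = -2420 + ⅑ = -21779/9 ≈ -2419.9)
K = -578091492433/120541416336 (K = -4 + (-21779/9/274727 - 230202/292512) = -4 + (-21779/9*1/274727 - 230202*1/292512) = -4 + (-21779/2472543 - 38367/48752) = -4 - 95925827089/120541416336 = -578091492433/120541416336 ≈ -4.7958)
-K = -1*(-578091492433/120541416336) = 578091492433/120541416336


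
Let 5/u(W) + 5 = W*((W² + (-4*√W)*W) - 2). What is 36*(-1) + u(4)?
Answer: -2777/77 ≈ -36.065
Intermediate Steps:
u(W) = 5/(-5 + W*(-2 + W² - 4*W^(3/2))) (u(W) = 5/(-5 + W*((W² + (-4*√W)*W) - 2)) = 5/(-5 + W*((W² - 4*W^(3/2)) - 2)) = 5/(-5 + W*(-2 + W² - 4*W^(3/2))))
36*(-1) + u(4) = 36*(-1) + 5/(-5 + 4³ - 4*4^(5/2) - 2*4) = -36 + 5/(-5 + 64 - 4*32 - 8) = -36 + 5/(-5 + 64 - 128 - 8) = -36 + 5/(-77) = -36 + 5*(-1/77) = -36 - 5/77 = -2777/77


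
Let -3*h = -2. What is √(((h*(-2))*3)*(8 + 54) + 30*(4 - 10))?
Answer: 2*I*√107 ≈ 20.688*I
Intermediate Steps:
h = ⅔ (h = -⅓*(-2) = ⅔ ≈ 0.66667)
√(((h*(-2))*3)*(8 + 54) + 30*(4 - 10)) = √((((⅔)*(-2))*3)*(8 + 54) + 30*(4 - 10)) = √(-4/3*3*62 + 30*(-6)) = √(-4*62 - 180) = √(-248 - 180) = √(-428) = 2*I*√107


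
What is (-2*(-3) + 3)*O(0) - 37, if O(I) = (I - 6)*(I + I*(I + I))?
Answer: -37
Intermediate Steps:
O(I) = (-6 + I)*(I + 2*I²) (O(I) = (-6 + I)*(I + I*(2*I)) = (-6 + I)*(I + 2*I²))
(-2*(-3) + 3)*O(0) - 37 = (-2*(-3) + 3)*(0*(-6 - 11*0 + 2*0²)) - 37 = (6 + 3)*(0*(-6 + 0 + 2*0)) - 37 = 9*(0*(-6 + 0 + 0)) - 37 = 9*(0*(-6)) - 37 = 9*0 - 37 = 0 - 37 = -37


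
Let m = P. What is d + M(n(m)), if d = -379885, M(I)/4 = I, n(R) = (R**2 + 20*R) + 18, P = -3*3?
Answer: -380209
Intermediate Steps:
P = -9
m = -9
n(R) = 18 + R**2 + 20*R
M(I) = 4*I
d + M(n(m)) = -379885 + 4*(18 + (-9)**2 + 20*(-9)) = -379885 + 4*(18 + 81 - 180) = -379885 + 4*(-81) = -379885 - 324 = -380209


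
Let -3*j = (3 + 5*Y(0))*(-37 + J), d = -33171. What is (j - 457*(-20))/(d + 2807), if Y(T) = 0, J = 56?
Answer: -9121/30364 ≈ -0.30039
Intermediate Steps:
j = -19 (j = -(3 + 5*0)*(-37 + 56)/3 = -(3 + 0)*19/3 = -19 ≈ -19.000)
(j - 457*(-20))/(d + 2807) = (-19 - 457*(-20))/(-33171 + 2807) = (-19 + 9140)/(-30364) = 9121*(-1/30364) = -9121/30364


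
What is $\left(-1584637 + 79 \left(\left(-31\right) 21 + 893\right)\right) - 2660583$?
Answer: $-4226102$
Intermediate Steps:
$\left(-1584637 + 79 \left(\left(-31\right) 21 + 893\right)\right) - 2660583 = \left(-1584637 + 79 \left(-651 + 893\right)\right) - 2660583 = \left(-1584637 + 79 \cdot 242\right) - 2660583 = \left(-1584637 + 19118\right) - 2660583 = -1565519 - 2660583 = -4226102$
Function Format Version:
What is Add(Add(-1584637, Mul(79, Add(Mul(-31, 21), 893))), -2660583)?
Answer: -4226102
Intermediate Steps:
Add(Add(-1584637, Mul(79, Add(Mul(-31, 21), 893))), -2660583) = Add(Add(-1584637, Mul(79, Add(-651, 893))), -2660583) = Add(Add(-1584637, Mul(79, 242)), -2660583) = Add(Add(-1584637, 19118), -2660583) = Add(-1565519, -2660583) = -4226102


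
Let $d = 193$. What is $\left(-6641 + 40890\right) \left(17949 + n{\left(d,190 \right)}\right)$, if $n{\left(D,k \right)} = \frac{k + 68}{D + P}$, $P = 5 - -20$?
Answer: $\frac{67010565930}{109} \approx 6.1478 \cdot 10^{8}$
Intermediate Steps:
$P = 25$ ($P = 5 + 20 = 25$)
$n{\left(D,k \right)} = \frac{68 + k}{25 + D}$ ($n{\left(D,k \right)} = \frac{k + 68}{D + 25} = \frac{68 + k}{25 + D}$)
$\left(-6641 + 40890\right) \left(17949 + n{\left(d,190 \right)}\right) = \left(-6641 + 40890\right) \left(17949 + \frac{68 + 190}{25 + 193}\right) = 34249 \left(17949 + \frac{1}{218} \cdot 258\right) = 34249 \left(17949 + \frac{129}{109}\right) = 34249 \cdot \frac{1956570}{109} = \frac{67010565930}{109}$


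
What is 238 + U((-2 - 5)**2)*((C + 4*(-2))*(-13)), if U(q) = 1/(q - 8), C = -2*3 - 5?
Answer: 10005/41 ≈ 244.02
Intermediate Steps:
C = -11 (C = -6 - 5 = -11)
U(q) = 1/(-8 + q)
238 + U((-2 - 5)**2)*((C + 4*(-2))*(-13)) = 238 + ((-11 + 4*(-2))*(-13))/(-8 + (-2 - 5)**2) = 238 + ((-11 - 8)*(-13))/(-8 + (-7)**2) = 238 + (-19*(-13))/(-8 + 49) = 238 + 247/41 = 10005/41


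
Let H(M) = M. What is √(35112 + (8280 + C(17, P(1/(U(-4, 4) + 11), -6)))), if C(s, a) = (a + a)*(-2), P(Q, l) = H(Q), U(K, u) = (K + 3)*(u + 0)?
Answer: 2*√531545/7 ≈ 208.31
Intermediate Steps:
U(K, u) = u*(3 + K) (U(K, u) = (3 + K)*u = u*(3 + K))
P(Q, l) = Q
C(s, a) = -4*a (C(s, a) = (2*a)*(-2) = -4*a)
√(35112 + (8280 + C(17, P(1/(U(-4, 4) + 11), -6)))) = √(35112 + (8280 - 4/(4*(3 - 4) + 11))) = √(35112 + (8280 - 4/(4*(-1) + 11))) = √(35112 + (8280 - 4/(-4 + 11))) = √(35112 + (8280 - 4/7)) = √(35112 + 57956/7) = √(303740/7) = 2*√531545/7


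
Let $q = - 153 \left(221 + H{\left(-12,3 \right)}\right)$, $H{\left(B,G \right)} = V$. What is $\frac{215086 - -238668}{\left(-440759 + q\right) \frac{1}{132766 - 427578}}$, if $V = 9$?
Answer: $\frac{133772124248}{475949} \approx 2.8106 \cdot 10^{5}$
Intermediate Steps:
$H{\left(B,G \right)} = 9$
$q = -35190$ ($q = - 153 \left(221 + 9\right) = \left(-153\right) 230 = -35190$)
$\frac{215086 - -238668}{\left(-440759 + q\right) \frac{1}{132766 - 427578}} = \frac{215086 - -238668}{\left(-440759 - 35190\right) \frac{1}{132766 - 427578}} = \frac{215086 + 238668}{\left(-475949\right) \frac{1}{-294812}} = \frac{453754}{\left(-475949\right) \left(- \frac{1}{294812}\right)} = \frac{453754}{\frac{475949}{294812}} = 453754 \cdot \frac{294812}{475949} = \frac{133772124248}{475949}$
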